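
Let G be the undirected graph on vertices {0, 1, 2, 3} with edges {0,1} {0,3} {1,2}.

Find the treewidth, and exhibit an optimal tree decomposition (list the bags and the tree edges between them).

The largest bag has 2 vertices, giving width 1; this decomposition certifies tw(G) ≤ 1. Any graph with an edge has treewidth ≥ 1, and G has the edge 3–0. The upper and lower bounds meet at 1, so that is the treewidth.

Treewidth 1.
One such decomposition:
Bags: B1 = {0, 3}  B2 = {0, 1}  B3 = {1, 2}
Tree: B1–B2, B2–B3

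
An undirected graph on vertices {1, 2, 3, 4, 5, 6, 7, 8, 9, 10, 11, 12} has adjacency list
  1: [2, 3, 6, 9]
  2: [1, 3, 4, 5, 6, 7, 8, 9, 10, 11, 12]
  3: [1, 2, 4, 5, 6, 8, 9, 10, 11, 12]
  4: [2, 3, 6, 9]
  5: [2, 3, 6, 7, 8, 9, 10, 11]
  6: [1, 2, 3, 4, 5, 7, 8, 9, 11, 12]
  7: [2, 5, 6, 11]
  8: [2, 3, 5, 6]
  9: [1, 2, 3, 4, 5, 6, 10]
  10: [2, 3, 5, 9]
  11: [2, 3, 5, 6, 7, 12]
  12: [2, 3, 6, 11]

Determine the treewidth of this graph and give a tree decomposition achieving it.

Every bag has size at most 5, so the width is 5 − 1 = 4 and tw(G) ≤ 4. For the lower bound, the 5 vertices {2, 3, 5, 9, 10} are pairwise adjacent, and any tree decomposition puts a clique entirely inside one bag — forcing width ≥ 4. Combining the bounds, tw(G) = 4.

Treewidth 4.
One such decomposition:
Bags: B1 = {2, 3, 5, 6, 11}  B2 = {2, 3, 5, 6, 9}  B3 = {1, 2, 3, 6, 9}  B4 = {2, 5, 6, 7, 11}  B5 = {2, 3, 6, 11, 12}  B6 = {2, 3, 4, 6, 9}  B7 = {2, 3, 5, 9, 10}  B8 = {2, 3, 5, 6, 8}
Tree: B1–B2, B2–B3, B1–B4, B1–B5, B2–B6, B2–B7, B1–B8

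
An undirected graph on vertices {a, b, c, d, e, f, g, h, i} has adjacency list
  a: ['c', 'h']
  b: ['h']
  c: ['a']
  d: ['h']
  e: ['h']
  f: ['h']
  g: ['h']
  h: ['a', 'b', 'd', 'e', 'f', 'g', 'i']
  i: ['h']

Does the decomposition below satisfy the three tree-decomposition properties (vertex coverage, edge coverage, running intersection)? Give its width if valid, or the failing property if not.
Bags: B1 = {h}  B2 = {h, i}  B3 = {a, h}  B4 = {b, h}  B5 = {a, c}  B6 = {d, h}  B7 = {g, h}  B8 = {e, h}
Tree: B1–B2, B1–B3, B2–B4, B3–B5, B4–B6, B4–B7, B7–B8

No — vertex f appears in no bag.

A tree decomposition must satisfy three properties: every vertex lies in some bag; for every edge, both endpoints lie together in some bag; and for every vertex, the bags containing it form a connected subtree. Here vertex f appears in no bag, so the decomposition is invalid.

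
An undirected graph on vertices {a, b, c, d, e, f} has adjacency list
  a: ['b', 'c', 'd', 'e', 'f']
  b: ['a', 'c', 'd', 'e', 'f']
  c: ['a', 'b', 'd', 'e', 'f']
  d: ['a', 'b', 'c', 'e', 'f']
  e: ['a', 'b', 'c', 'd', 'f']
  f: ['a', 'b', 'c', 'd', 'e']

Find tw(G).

A width-5 tree decomposition is:
Bags: B1 = {a, b, c, d, e, f}
Tree: (single bag)
A single bag containing all 6 vertices is trivially a valid decomposition of width 5. On the other hand G contains the 6-clique {a, b, c, d, e, f}. A clique must lie in a single bag of any decomposition, so no decomposition can have width below 5. Therefore the treewidth is 5.

5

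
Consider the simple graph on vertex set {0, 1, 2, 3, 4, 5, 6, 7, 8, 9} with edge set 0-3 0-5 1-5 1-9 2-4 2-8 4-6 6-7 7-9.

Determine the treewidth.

1

A width-1 tree decomposition is:
Bags: B1 = {2, 8}  B2 = {2, 4}  B3 = {4, 6}  B4 = {6, 7}  B5 = {7, 9}  B6 = {1, 9}  B7 = {1, 5}  B8 = {0, 5}  B9 = {0, 3}
Tree: B1–B2, B2–B3, B3–B4, B4–B5, B5–B6, B6–B7, B7–B8, B8–B9
The largest bag has 2 vertices, giving width 1; this decomposition certifies tw(G) ≤ 1. G has an edge, so its treewidth is at least 1. Combining the bounds, tw(G) = 1.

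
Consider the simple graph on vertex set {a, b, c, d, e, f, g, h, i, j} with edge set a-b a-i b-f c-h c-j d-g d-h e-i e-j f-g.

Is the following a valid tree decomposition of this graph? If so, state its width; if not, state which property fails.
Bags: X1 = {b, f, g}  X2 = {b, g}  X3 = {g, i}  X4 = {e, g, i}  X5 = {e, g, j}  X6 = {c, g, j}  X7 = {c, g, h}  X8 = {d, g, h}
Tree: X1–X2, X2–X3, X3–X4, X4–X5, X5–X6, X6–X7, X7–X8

No — vertex a appears in no bag.

A tree decomposition must satisfy three properties: every vertex lies in some bag; for every edge, both endpoints lie together in some bag; and for every vertex, the bags containing it form a connected subtree. Here vertex a appears in no bag, so the decomposition is invalid.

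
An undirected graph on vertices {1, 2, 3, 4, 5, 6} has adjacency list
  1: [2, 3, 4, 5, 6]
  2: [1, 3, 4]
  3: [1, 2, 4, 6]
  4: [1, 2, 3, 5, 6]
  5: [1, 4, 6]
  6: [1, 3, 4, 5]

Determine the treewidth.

3

A width-3 tree decomposition is:
Bags: B1 = {1, 3, 4, 6}  B2 = {1, 2, 3, 4}  B3 = {1, 4, 5, 6}
Tree: B1–B2, B1–B3
Every bag has size at most 4, so the width is 4 − 1 = 3 and tw(G) ≤ 3. Conversely, {1, 2, 3, 4} is a clique of size 4, and the vertices of any clique must share a bag in every tree decomposition; so some bag has ≥ 4 vertices and tw(G) ≥ 3. Hence tw(G) = 3 exactly.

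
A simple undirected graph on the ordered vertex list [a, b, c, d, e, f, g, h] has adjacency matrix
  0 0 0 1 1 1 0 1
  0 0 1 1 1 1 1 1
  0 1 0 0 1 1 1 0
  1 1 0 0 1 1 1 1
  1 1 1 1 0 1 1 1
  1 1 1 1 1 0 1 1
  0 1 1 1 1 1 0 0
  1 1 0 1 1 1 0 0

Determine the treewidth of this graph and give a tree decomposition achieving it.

Treewidth 4.
Bags: B1 = {a, d, e, f, h}  B2 = {b, d, e, f, h}  B3 = {b, d, e, f, g}  B4 = {b, c, e, f, g}
Tree: B1–B2, B2–B3, B3–B4

Every bag has size at most 5, so the width is 5 − 1 = 4 and tw(G) ≤ 4. Conversely, {b, d, e, f, g} is a clique of size 5, and the vertices of any clique must share a bag in every tree decomposition; so some bag has ≥ 5 vertices and tw(G) ≥ 4. Therefore the treewidth is 4.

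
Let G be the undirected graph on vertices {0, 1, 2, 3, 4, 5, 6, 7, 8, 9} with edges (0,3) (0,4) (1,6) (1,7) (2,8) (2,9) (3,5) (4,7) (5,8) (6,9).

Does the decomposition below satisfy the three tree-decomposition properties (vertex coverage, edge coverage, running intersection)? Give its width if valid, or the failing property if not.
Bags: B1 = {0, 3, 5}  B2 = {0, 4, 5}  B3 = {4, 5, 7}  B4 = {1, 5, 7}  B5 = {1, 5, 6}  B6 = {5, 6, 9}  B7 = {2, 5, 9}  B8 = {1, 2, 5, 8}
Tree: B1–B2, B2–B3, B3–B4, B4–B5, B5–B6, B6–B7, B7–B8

No — bags containing vertex 1 are not connected in the tree.

A tree decomposition must satisfy three properties: every vertex lies in some bag; for every edge, both endpoints lie together in some bag; and for every vertex, the bags containing it form a connected subtree. Here bags containing vertex 1 are not connected in the tree, so the decomposition is invalid.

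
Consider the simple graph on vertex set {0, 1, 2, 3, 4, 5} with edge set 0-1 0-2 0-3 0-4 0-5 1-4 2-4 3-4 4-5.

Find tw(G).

2

A width-2 tree decomposition is:
Bags: B1 = {0, 1, 4}  B2 = {0, 2, 4}  B3 = {0, 3, 4}  B4 = {0, 4, 5}
Tree: B1–B2, B2–B3, B2–B4
The largest bag has 3 vertices, giving width 2; this decomposition certifies tw(G) ≤ 2. Conversely, {0, 1, 4} is a clique of size 3, and the vertices of any clique must share a bag in every tree decomposition; so some bag has ≥ 3 vertices and tw(G) ≥ 2. Hence tw(G) = 2 exactly.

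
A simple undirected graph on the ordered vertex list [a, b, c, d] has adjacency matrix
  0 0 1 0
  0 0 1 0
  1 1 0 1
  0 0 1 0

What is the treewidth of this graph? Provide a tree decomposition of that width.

Treewidth 1.
One such decomposition:
Bags: B1 = {c, d}  B2 = {a, c}  B3 = {b, c}
Tree: B1–B2, B2–B3

Each bag holds 2 vertices, so the decomposition has width 1, which upper-bounds the treewidth. Any graph with an edge has treewidth ≥ 1, and G has the edge c–d. Hence tw(G) = 1 exactly.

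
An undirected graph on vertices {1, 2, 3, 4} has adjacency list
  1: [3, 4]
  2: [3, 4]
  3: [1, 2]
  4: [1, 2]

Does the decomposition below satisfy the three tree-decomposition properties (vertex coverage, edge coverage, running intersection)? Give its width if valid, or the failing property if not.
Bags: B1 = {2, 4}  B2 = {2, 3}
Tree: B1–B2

A tree decomposition must satisfy three properties: every vertex lies in some bag; for every edge, both endpoints lie together in some bag; and for every vertex, the bags containing it form a connected subtree. Here vertex 1 appears in no bag, so the decomposition is invalid.

No — vertex 1 appears in no bag.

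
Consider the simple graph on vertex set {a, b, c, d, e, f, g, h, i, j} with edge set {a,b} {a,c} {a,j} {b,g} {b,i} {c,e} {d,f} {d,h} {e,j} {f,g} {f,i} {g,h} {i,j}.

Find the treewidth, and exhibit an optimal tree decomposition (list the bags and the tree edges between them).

Each bag holds 3 vertices, so the decomposition has width 2, which upper-bounds the treewidth. For the lower bound, G contains the cycle e–c–a–j–e, so G is not a forest; only forests have treewidth ≤ 1, hence tw(G) ≥ 2. The upper and lower bounds meet at 2, so that is the treewidth.

Treewidth 2.
Bags: B1 = {c, e, j}  B2 = {a, c, j}  B3 = {a, i, j}  B4 = {a, b, i}  B5 = {b, f, i}  B6 = {b, f, g}  B7 = {d, f, g}  B8 = {d, g, h}
Tree: B1–B2, B2–B3, B3–B4, B4–B5, B5–B6, B6–B7, B7–B8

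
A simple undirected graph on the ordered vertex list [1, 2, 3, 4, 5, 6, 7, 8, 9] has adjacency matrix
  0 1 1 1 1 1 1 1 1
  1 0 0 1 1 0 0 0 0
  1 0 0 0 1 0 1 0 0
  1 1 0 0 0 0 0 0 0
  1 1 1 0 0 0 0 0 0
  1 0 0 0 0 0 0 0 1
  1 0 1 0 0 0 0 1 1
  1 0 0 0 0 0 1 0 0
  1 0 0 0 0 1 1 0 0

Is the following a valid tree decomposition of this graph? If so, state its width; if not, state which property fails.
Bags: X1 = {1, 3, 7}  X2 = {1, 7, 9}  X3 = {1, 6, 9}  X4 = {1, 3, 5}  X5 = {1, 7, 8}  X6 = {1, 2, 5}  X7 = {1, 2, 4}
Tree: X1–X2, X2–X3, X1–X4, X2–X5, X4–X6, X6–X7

Every vertex of G appears in some bag (union = {1, 2, 3, 4, 5, 6, 7, 8, 9}); every edge is covered by a bag; and for each vertex v the set of bags containing v is connected in the bag tree. The decomposition is therefore valid. The largest bag has 3 vertices, so the width is 2.

Yes; width 2.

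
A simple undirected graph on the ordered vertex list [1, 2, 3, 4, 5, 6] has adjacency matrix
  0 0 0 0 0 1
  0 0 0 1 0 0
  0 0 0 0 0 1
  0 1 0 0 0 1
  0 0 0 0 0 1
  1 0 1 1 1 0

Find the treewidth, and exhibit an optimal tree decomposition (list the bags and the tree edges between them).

Treewidth 1.
One such decomposition:
Bags: B1 = {4, 6}  B2 = {5, 6}  B3 = {3, 6}  B4 = {1, 6}  B5 = {2, 4}
Tree: B1–B2, B2–B3, B2–B4, B1–B5

Each bag holds 2 vertices, so the decomposition has width 1, which upper-bounds the treewidth. Since G has at least one edge (e.g. 6–4), it is not an edgeless graph, so tw(G) ≥ 1. Hence tw(G) = 1 exactly.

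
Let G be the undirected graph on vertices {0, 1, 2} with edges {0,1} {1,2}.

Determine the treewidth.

A width-1 tree decomposition is:
Bags: B1 = {0, 1}  B2 = {1, 2}
Tree: B1–B2
Each bag holds 2 vertices, so the decomposition has width 1, which upper-bounds the treewidth. G has an edge, so its treewidth is at least 1. Therefore the treewidth is 1.

1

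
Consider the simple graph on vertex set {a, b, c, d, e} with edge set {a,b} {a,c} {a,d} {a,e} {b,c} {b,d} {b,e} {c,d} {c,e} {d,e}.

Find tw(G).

4

A width-4 tree decomposition is:
Bags: B1 = {a, b, c, d, e}
Tree: (single bag)
With just one bag of size 5, the width is 5 − 1 = 4, so tw(G) ≤ 4. Conversely, {a, b, c, d, e} is a clique of size 5, and the vertices of any clique must share a bag in every tree decomposition; so some bag has ≥ 5 vertices and tw(G) ≥ 4. Therefore the treewidth is 4.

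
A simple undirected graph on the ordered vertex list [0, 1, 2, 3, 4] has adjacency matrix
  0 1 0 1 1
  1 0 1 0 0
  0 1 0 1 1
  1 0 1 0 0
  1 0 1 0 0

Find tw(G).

2

A width-2 tree decomposition is:
Bags: B1 = {0, 2, 3}  B2 = {0, 2, 4}  B3 = {0, 1, 2}
Tree: B1–B2, B2–B3
Every bag has size at most 3, so the width is 3 − 1 = 2 and tw(G) ≤ 2. The edges 3–0–4–2–3 form a cycle, so G is not a tree and its treewidth is at least 2. Hence tw(G) = 2 exactly.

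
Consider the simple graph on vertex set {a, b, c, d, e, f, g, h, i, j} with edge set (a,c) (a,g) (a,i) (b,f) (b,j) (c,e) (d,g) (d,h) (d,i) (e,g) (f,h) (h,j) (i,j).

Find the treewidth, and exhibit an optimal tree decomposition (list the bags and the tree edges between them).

Every bag has size at most 3, so the width is 3 − 1 = 2 and tw(G) ≤ 2. The edges f–b–j–h–f form a cycle, so G is not a tree and its treewidth is at least 2. Combining the bounds, tw(G) = 2.

Treewidth 2.
One such decomposition:
Bags: B1 = {b, f, h}  B2 = {b, h, j}  B3 = {d, h, j}  B4 = {d, i, j}  B5 = {d, g, i}  B6 = {a, g, i}  B7 = {a, e, g}  B8 = {a, c, e}
Tree: B1–B2, B2–B3, B3–B4, B4–B5, B5–B6, B6–B7, B7–B8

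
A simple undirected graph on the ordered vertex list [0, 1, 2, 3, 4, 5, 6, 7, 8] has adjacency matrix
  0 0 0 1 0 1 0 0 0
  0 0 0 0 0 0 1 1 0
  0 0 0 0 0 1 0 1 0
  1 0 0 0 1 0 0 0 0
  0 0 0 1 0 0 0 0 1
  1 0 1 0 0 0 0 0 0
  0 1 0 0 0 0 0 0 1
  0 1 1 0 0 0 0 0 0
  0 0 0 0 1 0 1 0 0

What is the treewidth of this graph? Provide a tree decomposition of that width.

Treewidth 2.
One such decomposition:
Bags: B1 = {1, 2, 7}  B2 = {1, 2, 5}  B3 = {0, 1, 5}  B4 = {0, 1, 3}  B5 = {1, 3, 4}  B6 = {1, 4, 8}  B7 = {1, 6, 8}
Tree: B1–B2, B2–B3, B3–B4, B4–B5, B5–B6, B6–B7

Every bag has size at most 3, so the width is 3 − 1 = 2 and tw(G) ≤ 2. The edges 1–7–2–5–0–3–4–8–6–1 form a cycle, so G is not a tree and its treewidth is at least 2. Therefore the treewidth is 2.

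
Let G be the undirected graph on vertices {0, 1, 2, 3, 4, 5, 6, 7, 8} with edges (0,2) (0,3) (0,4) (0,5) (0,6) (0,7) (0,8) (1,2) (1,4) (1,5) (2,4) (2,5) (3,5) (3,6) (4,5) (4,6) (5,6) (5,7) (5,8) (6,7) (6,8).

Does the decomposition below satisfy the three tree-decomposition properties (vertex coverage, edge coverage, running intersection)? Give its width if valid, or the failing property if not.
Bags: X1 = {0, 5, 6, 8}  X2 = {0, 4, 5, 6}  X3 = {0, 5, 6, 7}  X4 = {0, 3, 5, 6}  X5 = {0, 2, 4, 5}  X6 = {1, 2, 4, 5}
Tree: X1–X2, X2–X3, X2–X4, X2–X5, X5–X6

Every vertex of G appears in some bag (union = {0, 1, 2, 3, 4, 5, 6, 7, 8}); every edge is covered by a bag; and for each vertex v the set of bags containing v is connected in the bag tree. The decomposition is therefore valid. The largest bag has 4 vertices, so the width is 3.

Yes; width 3.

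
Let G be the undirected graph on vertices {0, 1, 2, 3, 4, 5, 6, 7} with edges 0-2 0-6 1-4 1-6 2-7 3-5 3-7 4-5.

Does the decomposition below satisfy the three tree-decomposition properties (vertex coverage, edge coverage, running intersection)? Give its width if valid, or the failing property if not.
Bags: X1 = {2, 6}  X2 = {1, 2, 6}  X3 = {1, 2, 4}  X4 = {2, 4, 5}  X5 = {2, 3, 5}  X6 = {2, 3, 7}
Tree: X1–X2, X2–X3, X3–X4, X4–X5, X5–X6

No — vertex 0 appears in no bag.

A tree decomposition must satisfy three properties: every vertex lies in some bag; for every edge, both endpoints lie together in some bag; and for every vertex, the bags containing it form a connected subtree. Here vertex 0 appears in no bag, so the decomposition is invalid.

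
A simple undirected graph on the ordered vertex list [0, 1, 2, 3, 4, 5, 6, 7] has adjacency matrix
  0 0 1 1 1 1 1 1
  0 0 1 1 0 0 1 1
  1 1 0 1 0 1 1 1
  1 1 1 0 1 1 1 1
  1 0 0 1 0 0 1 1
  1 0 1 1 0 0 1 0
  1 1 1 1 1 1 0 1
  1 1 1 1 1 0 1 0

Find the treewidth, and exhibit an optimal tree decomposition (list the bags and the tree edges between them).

Treewidth 4.
Bags: B1 = {1, 2, 3, 6, 7}  B2 = {0, 2, 3, 6, 7}  B3 = {0, 2, 3, 5, 6}  B4 = {0, 3, 4, 6, 7}
Tree: B1–B2, B2–B3, B2–B4

Each bag holds 5 vertices, so the decomposition has width 4, which upper-bounds the treewidth. Conversely, {0, 2, 3, 5, 6} is a clique of size 5, and the vertices of any clique must share a bag in every tree decomposition; so some bag has ≥ 5 vertices and tw(G) ≥ 4. The upper and lower bounds meet at 4, so that is the treewidth.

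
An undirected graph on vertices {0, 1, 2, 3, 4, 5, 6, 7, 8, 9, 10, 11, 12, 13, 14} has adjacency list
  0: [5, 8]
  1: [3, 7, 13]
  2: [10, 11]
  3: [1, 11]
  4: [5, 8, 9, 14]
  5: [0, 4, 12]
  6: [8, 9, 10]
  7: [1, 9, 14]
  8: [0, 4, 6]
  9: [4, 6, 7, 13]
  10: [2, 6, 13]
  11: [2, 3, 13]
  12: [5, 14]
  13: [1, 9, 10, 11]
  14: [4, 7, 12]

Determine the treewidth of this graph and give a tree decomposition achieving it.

Every bag has size at most 4, so the width is 4 − 1 = 3 and tw(G) ≤ 3. For the lower bound: the 4 vertex sets {2,3,11}, {10}, {13}, {1,6,7,9} are disjoint, each induces a connected subgraph, and every pair is joined by at least one edge of G. Contracting each set to a single vertex therefore yields K_{4} as a minor, and since treewidth is minor-monotone, tw(G) ≥ tw(K_{4}) = 3. Therefore the treewidth is 3.

Treewidth 3.
One such decomposition:
Bags: B1 = {2, 3, 10, 11}  B2 = {3, 10, 11, 13}  B3 = {1, 3, 10, 13}  B4 = {1, 6, 10, 13}  B5 = {1, 6, 9, 13}  B6 = {1, 6, 7, 9}  B7 = {6, 7, 8, 9}  B8 = {4, 7, 8, 9}  B9 = {4, 7, 8, 14}  B10 = {0, 4, 8, 14}  B11 = {0, 4, 5, 14}  B12 = {0, 5, 12, 14}
Tree: B1–B2, B2–B3, B3–B4, B4–B5, B5–B6, B6–B7, B7–B8, B8–B9, B9–B10, B10–B11, B11–B12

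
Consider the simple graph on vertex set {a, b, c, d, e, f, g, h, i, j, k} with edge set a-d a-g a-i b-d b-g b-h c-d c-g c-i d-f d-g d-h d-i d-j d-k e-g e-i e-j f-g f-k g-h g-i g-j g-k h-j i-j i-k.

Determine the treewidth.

A width-3 tree decomposition is:
Bags: B1 = {e, g, i, j}  B2 = {d, g, i, j}  B3 = {c, d, g, i}  B4 = {d, g, h, j}  B5 = {b, d, g, h}  B6 = {a, d, g, i}  B7 = {d, g, i, k}  B8 = {d, f, g, k}
Tree: B1–B2, B2–B3, B2–B4, B4–B5, B3–B6, B2–B7, B7–B8
The largest bag has 4 vertices, giving width 3; this decomposition certifies tw(G) ≤ 3. Conversely, {d, g, h, j} is a clique of size 4, and the vertices of any clique must share a bag in every tree decomposition; so some bag has ≥ 4 vertices and tw(G) ≥ 3. The upper and lower bounds meet at 3, so that is the treewidth.

3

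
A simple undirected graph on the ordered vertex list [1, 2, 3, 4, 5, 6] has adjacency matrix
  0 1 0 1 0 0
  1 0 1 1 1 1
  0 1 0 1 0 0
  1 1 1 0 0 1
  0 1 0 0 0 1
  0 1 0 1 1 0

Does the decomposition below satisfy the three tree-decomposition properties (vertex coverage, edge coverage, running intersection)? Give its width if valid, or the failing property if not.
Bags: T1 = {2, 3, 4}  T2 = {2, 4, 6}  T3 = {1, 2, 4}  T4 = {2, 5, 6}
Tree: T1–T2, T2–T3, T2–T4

Vertex coverage: the bags together contain {1, 2, 3, 4, 5, 6}, the full vertex set. Edge coverage: each edge of G has both endpoints in at least one bag. Running intersection: for every vertex, the bags containing it form a connected subtree. All three properties hold, so this is a valid tree decomposition of width max|bag| − 1 = 2, and hence tw(G) ≤ 2.

Yes; width 2.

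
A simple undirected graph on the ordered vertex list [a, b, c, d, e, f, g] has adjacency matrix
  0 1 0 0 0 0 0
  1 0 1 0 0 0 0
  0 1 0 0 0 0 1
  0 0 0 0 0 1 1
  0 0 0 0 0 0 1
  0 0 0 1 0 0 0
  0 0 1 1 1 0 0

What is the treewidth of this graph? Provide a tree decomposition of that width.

Every bag has size at most 2, so the width is 2 − 1 = 1 and tw(G) ≤ 1. G has an edge, so its treewidth is at least 1. Therefore the treewidth is 1.

Treewidth 1.
One optimal decomposition is:
Bags: B1 = {c, g}  B2 = {b, c}  B3 = {d, g}  B4 = {e, g}  B5 = {d, f}  B6 = {a, b}
Tree: B1–B2, B1–B3, B1–B4, B3–B5, B2–B6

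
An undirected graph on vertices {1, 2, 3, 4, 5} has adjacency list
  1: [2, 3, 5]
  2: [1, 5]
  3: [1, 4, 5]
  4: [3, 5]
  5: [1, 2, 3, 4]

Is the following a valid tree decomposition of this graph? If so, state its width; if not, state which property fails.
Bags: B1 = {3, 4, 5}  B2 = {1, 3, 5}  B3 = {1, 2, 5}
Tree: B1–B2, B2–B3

Every vertex of G appears in some bag (union = {1, 2, 3, 4, 5}); every edge is covered by a bag; and for each vertex v the set of bags containing v is connected in the bag tree. The decomposition is therefore valid. The largest bag has 3 vertices, so the width is 2.

Yes; width 2.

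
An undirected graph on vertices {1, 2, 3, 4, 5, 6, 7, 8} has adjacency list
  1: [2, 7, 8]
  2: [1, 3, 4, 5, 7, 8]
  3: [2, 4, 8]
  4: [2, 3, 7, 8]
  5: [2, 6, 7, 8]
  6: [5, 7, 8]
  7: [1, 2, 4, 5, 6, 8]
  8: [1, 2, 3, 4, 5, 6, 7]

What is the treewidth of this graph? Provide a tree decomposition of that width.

Treewidth 3.
One such decomposition:
Bags: B1 = {2, 5, 7, 8}  B2 = {1, 2, 7, 8}  B3 = {5, 6, 7, 8}  B4 = {2, 4, 7, 8}  B5 = {2, 3, 4, 8}
Tree: B1–B2, B1–B3, B1–B4, B4–B5

The largest bag has 4 vertices, giving width 3; this decomposition certifies tw(G) ≤ 3. For the lower bound, the 4 vertices {2, 3, 4, 8} are pairwise adjacent, and any tree decomposition puts a clique entirely inside one bag — forcing width ≥ 3. Therefore the treewidth is 3.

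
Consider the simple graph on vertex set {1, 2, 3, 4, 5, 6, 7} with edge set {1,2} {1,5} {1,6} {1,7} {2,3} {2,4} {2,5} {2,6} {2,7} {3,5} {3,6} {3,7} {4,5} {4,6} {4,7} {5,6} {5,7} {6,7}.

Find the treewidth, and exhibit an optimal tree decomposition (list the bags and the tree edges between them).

Each bag holds 5 vertices, so the decomposition has width 4, which upper-bounds the treewidth. For the lower bound, the 5 vertices {1, 2, 5, 6, 7} are pairwise adjacent, and any tree decomposition puts a clique entirely inside one bag — forcing width ≥ 4. The upper and lower bounds meet at 4, so that is the treewidth.

Treewidth 4.
Bags: B1 = {2, 3, 5, 6, 7}  B2 = {1, 2, 5, 6, 7}  B3 = {2, 4, 5, 6, 7}
Tree: B1–B2, B1–B3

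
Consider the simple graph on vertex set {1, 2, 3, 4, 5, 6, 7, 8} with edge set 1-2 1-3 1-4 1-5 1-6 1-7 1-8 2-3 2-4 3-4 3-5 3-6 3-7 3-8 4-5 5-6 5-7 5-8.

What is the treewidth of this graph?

A width-3 tree decomposition is:
Bags: B1 = {1, 2, 3, 4}  B2 = {1, 3, 4, 5}  B3 = {1, 3, 5, 8}  B4 = {1, 3, 5, 7}  B5 = {1, 3, 5, 6}
Tree: B1–B2, B2–B3, B3–B4, B2–B5
Each bag holds 4 vertices, so the decomposition has width 3, which upper-bounds the treewidth. Conversely, {1, 2, 3, 4} is a clique of size 4, and the vertices of any clique must share a bag in every tree decomposition; so some bag has ≥ 4 vertices and tw(G) ≥ 3. Therefore the treewidth is 3.

3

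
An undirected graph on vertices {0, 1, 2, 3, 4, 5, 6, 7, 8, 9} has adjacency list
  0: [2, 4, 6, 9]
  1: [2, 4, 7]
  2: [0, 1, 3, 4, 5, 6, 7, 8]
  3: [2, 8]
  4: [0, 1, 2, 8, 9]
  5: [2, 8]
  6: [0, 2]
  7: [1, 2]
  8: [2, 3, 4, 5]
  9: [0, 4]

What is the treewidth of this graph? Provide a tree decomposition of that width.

Treewidth 2.
One such decomposition:
Bags: B1 = {2, 4, 8}  B2 = {0, 2, 4}  B3 = {2, 5, 8}  B4 = {1, 2, 4}  B5 = {0, 2, 6}  B6 = {0, 4, 9}  B7 = {2, 3, 8}  B8 = {1, 2, 7}
Tree: B1–B2, B1–B3, B1–B4, B2–B5, B2–B6, B1–B7, B4–B8

Every bag has size at most 3, so the width is 3 − 1 = 2 and tw(G) ≤ 2. On the other hand G contains the 3-clique {0, 4, 9}. A clique must lie in a single bag of any decomposition, so no decomposition can have width below 2. The upper and lower bounds meet at 2, so that is the treewidth.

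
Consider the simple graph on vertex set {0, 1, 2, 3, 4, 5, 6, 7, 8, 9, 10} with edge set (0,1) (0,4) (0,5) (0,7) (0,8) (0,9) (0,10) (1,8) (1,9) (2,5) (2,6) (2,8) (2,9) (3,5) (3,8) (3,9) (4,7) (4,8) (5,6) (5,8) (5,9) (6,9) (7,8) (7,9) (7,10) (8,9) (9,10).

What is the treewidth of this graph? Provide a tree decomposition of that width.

Treewidth 3.
Bags: B1 = {0, 7, 8, 9}  B2 = {0, 5, 8, 9}  B3 = {0, 7, 9, 10}  B4 = {2, 5, 8, 9}  B5 = {0, 1, 8, 9}  B6 = {3, 5, 8, 9}  B7 = {2, 5, 6, 9}  B8 = {0, 4, 7, 8}
Tree: B1–B2, B1–B3, B2–B4, B1–B5, B2–B6, B4–B7, B1–B8

Every bag has size at most 4, so the width is 4 − 1 = 3 and tw(G) ≤ 3. Conversely, {0, 1, 8, 9} is a clique of size 4, and the vertices of any clique must share a bag in every tree decomposition; so some bag has ≥ 4 vertices and tw(G) ≥ 3. Combining the bounds, tw(G) = 3.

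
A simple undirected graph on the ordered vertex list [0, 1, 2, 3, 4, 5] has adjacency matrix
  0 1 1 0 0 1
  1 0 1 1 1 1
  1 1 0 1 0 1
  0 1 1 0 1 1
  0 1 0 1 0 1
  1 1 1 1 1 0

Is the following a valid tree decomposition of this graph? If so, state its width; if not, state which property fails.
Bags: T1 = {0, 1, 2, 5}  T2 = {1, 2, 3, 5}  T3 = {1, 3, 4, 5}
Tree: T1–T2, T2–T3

Vertex coverage: the bags together contain {0, 1, 2, 3, 4, 5}, the full vertex set. Edge coverage: each edge of G has both endpoints in at least one bag. Running intersection: for every vertex, the bags containing it form a connected subtree. All three properties hold, so this is a valid tree decomposition of width max|bag| − 1 = 3, and hence tw(G) ≤ 3.

Yes; width 3.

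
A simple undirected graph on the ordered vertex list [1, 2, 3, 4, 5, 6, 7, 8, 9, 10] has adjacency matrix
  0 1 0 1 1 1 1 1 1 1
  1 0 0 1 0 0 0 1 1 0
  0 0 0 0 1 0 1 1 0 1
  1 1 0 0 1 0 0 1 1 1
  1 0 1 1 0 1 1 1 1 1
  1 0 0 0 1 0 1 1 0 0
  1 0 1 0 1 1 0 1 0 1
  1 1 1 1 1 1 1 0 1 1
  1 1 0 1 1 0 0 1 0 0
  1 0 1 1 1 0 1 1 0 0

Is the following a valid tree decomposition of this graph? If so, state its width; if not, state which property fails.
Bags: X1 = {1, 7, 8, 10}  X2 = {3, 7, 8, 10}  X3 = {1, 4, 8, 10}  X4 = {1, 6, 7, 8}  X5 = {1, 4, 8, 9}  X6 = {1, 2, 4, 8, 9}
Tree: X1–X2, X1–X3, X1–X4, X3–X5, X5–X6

No — vertex 5 appears in no bag.

A tree decomposition must satisfy three properties: every vertex lies in some bag; for every edge, both endpoints lie together in some bag; and for every vertex, the bags containing it form a connected subtree. Here vertex 5 appears in no bag, so the decomposition is invalid.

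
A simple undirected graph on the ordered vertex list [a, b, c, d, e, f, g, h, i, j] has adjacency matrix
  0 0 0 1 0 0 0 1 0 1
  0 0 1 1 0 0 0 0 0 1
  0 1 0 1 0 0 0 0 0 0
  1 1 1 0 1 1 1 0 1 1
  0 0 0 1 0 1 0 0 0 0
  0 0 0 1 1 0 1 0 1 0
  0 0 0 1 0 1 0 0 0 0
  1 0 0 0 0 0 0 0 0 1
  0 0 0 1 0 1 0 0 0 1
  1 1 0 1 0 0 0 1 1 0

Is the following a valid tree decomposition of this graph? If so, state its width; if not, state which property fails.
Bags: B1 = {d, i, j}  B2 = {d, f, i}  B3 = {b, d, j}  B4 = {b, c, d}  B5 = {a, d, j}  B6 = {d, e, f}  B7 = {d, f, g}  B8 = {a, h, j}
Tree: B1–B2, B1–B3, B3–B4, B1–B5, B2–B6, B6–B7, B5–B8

Yes; width 2.

Checking the three conditions: (i) the bags cover all of {a, b, c, d, e, f, g, h, i, j}; (ii) for each edge, some bag contains both endpoints; (iii) the bags containing any fixed vertex form a subtree. All hold, so the decomposition is valid with width 3 − 1 = 2.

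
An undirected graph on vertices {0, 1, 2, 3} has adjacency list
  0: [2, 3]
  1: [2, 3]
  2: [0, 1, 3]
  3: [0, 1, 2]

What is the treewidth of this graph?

A width-2 tree decomposition is:
Bags: B1 = {1, 2, 3}  B2 = {0, 2, 3}
Tree: B1–B2
Every bag has size at most 3, so the width is 3 − 1 = 2 and tw(G) ≤ 2. For the lower bound, the 3 vertices {0, 2, 3} are pairwise adjacent, and any tree decomposition puts a clique entirely inside one bag — forcing width ≥ 2. Combining the bounds, tw(G) = 2.

2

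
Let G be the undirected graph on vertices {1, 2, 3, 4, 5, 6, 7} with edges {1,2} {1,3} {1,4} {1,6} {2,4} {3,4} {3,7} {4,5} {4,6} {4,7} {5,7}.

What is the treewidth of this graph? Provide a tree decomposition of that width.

Treewidth 2.
One optimal decomposition is:
Bags: B1 = {1, 3, 4}  B2 = {3, 4, 7}  B3 = {1, 4, 6}  B4 = {1, 2, 4}  B5 = {4, 5, 7}
Tree: B1–B2, B1–B3, B3–B4, B2–B5

Every bag has size at most 3, so the width is 3 − 1 = 2 and tw(G) ≤ 2. For the lower bound, the 3 vertices {1, 2, 4} are pairwise adjacent, and any tree decomposition puts a clique entirely inside one bag — forcing width ≥ 2. Therefore the treewidth is 2.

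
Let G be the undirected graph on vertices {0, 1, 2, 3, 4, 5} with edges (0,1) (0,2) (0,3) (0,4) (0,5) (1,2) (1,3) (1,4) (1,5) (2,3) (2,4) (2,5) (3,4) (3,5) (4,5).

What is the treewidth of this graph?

5

A width-5 tree decomposition is:
Bags: B1 = {0, 1, 2, 3, 4, 5}
Tree: (single bag)
A single bag containing all 6 vertices is trivially a valid decomposition of width 5. For the lower bound, the 6 vertices {0, 1, 2, 3, 4, 5} are pairwise adjacent, and any tree decomposition puts a clique entirely inside one bag — forcing width ≥ 5. Hence tw(G) = 5 exactly.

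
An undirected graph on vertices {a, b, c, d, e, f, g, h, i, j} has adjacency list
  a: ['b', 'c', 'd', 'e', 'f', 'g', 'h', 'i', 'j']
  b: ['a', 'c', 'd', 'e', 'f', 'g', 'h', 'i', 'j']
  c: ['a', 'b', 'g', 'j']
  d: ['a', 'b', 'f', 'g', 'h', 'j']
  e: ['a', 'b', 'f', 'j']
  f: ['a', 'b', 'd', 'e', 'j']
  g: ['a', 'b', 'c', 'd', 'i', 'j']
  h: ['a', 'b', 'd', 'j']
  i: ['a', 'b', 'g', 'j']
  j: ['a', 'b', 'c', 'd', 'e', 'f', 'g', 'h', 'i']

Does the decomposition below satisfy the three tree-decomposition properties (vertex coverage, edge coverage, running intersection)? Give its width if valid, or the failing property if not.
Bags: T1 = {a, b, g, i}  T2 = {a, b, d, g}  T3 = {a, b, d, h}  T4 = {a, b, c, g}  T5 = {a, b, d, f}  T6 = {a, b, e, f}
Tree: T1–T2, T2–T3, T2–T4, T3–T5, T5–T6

A tree decomposition must satisfy three properties: every vertex lies in some bag; for every edge, both endpoints lie together in some bag; and for every vertex, the bags containing it form a connected subtree. Here vertex j appears in no bag, so the decomposition is invalid.

No — vertex j appears in no bag.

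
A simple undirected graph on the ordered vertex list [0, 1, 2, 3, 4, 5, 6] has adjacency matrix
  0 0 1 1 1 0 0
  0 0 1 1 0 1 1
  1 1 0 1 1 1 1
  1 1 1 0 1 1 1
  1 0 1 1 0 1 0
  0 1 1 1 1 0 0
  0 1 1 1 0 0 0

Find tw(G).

A width-3 tree decomposition is:
Bags: B1 = {1, 2, 3, 5}  B2 = {1, 2, 3, 6}  B3 = {2, 3, 4, 5}  B4 = {0, 2, 3, 4}
Tree: B1–B2, B1–B3, B3–B4
Every bag has size at most 4, so the width is 4 − 1 = 3 and tw(G) ≤ 3. On the other hand G contains the 4-clique {0, 2, 3, 4}. A clique must lie in a single bag of any decomposition, so no decomposition can have width below 3. Therefore the treewidth is 3.

3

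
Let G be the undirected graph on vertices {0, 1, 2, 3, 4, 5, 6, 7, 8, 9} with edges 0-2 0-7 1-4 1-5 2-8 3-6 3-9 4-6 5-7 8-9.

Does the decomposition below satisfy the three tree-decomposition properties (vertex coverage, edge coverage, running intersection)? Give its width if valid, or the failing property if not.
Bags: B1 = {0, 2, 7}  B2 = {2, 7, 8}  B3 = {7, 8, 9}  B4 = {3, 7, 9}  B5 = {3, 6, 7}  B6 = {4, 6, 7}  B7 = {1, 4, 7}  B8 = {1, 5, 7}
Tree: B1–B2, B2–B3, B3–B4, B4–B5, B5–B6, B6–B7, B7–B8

Yes; width 2.

Every vertex of G appears in some bag (union = {0, 1, 2, 3, 4, 5, 6, 7, 8, 9}); every edge is covered by a bag; and for each vertex v the set of bags containing v is connected in the bag tree. The decomposition is therefore valid. The largest bag has 3 vertices, so the width is 2.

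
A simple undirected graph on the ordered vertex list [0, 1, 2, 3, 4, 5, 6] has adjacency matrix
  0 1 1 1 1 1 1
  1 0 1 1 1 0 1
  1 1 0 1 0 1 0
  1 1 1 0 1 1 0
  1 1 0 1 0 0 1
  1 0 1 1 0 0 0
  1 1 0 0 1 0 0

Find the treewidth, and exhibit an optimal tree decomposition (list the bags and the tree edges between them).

Treewidth 3.
Bags: B1 = {0, 1, 3, 4}  B2 = {0, 1, 2, 3}  B3 = {0, 2, 3, 5}  B4 = {0, 1, 4, 6}
Tree: B1–B2, B2–B3, B1–B4

Each bag holds 4 vertices, so the decomposition has width 3, which upper-bounds the treewidth. For the lower bound, the 4 vertices {0, 1, 2, 3} are pairwise adjacent, and any tree decomposition puts a clique entirely inside one bag — forcing width ≥ 3. Combining the bounds, tw(G) = 3.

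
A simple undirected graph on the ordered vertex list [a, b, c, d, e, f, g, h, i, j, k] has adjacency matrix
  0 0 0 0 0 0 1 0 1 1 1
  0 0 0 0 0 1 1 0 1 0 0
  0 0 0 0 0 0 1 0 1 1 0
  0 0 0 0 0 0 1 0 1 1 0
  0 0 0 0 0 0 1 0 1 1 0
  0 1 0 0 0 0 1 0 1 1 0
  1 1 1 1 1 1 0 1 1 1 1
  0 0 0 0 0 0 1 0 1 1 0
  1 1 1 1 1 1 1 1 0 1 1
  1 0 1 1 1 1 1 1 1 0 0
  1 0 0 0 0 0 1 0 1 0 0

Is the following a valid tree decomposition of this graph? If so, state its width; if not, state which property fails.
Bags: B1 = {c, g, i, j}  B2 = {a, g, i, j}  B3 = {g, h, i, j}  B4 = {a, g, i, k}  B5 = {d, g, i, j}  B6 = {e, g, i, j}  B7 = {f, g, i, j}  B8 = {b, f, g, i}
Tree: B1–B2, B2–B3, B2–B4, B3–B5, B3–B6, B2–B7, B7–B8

Yes; width 3.

Vertex coverage: the bags together contain {a, b, c, d, e, f, g, h, i, j, k}, the full vertex set. Edge coverage: each edge of G has both endpoints in at least one bag. Running intersection: for every vertex, the bags containing it form a connected subtree. All three properties hold, so this is a valid tree decomposition of width max|bag| − 1 = 3, and hence tw(G) ≤ 3.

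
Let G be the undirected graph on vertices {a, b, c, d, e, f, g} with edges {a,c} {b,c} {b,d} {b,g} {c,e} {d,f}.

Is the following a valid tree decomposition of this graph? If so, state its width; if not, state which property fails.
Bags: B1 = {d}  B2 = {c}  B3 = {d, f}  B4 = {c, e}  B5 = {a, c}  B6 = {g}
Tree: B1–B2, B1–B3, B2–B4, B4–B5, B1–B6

A tree decomposition must satisfy three properties: every vertex lies in some bag; for every edge, both endpoints lie together in some bag; and for every vertex, the bags containing it form a connected subtree. Here vertex b appears in no bag, so the decomposition is invalid.

No — vertex b appears in no bag.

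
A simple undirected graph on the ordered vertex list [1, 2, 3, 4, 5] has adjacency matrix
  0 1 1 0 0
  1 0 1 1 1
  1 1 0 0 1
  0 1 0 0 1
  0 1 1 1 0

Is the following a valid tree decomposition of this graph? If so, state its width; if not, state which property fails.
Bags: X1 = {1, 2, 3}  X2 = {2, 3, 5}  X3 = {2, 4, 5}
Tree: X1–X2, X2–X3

Yes; width 2.

Vertex coverage: the bags together contain {1, 2, 3, 4, 5}, the full vertex set. Edge coverage: each edge of G has both endpoints in at least one bag. Running intersection: for every vertex, the bags containing it form a connected subtree. All three properties hold, so this is a valid tree decomposition of width max|bag| − 1 = 2, and hence tw(G) ≤ 2.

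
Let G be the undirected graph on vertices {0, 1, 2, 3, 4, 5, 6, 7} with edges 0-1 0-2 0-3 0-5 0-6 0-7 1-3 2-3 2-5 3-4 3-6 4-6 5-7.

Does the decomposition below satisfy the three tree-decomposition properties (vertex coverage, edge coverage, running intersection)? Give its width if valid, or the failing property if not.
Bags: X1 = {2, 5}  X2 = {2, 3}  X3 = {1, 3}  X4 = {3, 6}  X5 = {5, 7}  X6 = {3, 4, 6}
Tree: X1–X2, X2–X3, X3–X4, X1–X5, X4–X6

A tree decomposition must satisfy three properties: every vertex lies in some bag; for every edge, both endpoints lie together in some bag; and for every vertex, the bags containing it form a connected subtree. Here vertex 0 appears in no bag, so the decomposition is invalid.

No — vertex 0 appears in no bag.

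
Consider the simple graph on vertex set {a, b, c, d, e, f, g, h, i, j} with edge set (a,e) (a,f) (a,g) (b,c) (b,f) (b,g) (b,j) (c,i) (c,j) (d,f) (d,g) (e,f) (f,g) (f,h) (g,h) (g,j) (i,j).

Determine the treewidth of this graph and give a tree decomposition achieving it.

Treewidth 2.
One optimal decomposition is:
Bags: B1 = {a, f, g}  B2 = {b, f, g}  B3 = {d, f, g}  B4 = {a, e, f}  B5 = {b, g, j}  B6 = {f, g, h}  B7 = {b, c, j}  B8 = {c, i, j}
Tree: B1–B2, B2–B3, B1–B4, B2–B5, B1–B6, B5–B7, B7–B8

Each bag holds 3 vertices, so the decomposition has width 2, which upper-bounds the treewidth. Conversely, {b, g, j} is a clique of size 3, and the vertices of any clique must share a bag in every tree decomposition; so some bag has ≥ 3 vertices and tw(G) ≥ 2. Therefore the treewidth is 2.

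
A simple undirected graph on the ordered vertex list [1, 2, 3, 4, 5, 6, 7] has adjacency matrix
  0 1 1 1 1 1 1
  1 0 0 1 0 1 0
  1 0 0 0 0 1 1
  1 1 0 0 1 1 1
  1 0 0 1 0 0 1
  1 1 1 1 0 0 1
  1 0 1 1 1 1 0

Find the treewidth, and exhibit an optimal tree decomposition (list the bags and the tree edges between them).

Treewidth 3.
One optimal decomposition is:
Bags: B1 = {1, 4, 6, 7}  B2 = {1, 2, 4, 6}  B3 = {1, 3, 6, 7}  B4 = {1, 4, 5, 7}
Tree: B1–B2, B1–B3, B1–B4

The largest bag has 4 vertices, giving width 3; this decomposition certifies tw(G) ≤ 3. For the lower bound, the 4 vertices {1, 3, 6, 7} are pairwise adjacent, and any tree decomposition puts a clique entirely inside one bag — forcing width ≥ 3. The upper and lower bounds meet at 3, so that is the treewidth.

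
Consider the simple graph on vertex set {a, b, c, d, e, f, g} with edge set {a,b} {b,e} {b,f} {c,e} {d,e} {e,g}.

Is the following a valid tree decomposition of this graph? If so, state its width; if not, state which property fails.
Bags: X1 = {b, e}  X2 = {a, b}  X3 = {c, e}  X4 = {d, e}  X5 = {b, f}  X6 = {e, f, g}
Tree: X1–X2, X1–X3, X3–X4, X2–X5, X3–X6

No — bags containing vertex f are not connected in the tree.

A tree decomposition must satisfy three properties: every vertex lies in some bag; for every edge, both endpoints lie together in some bag; and for every vertex, the bags containing it form a connected subtree. Here bags containing vertex f are not connected in the tree, so the decomposition is invalid.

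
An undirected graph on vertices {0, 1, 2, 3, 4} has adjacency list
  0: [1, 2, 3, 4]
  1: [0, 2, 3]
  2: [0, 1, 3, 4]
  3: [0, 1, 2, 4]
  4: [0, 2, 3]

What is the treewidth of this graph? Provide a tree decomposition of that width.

Treewidth 3.
One such decomposition:
Bags: B1 = {0, 1, 2, 3}  B2 = {0, 2, 3, 4}
Tree: B1–B2

Every bag has size at most 4, so the width is 4 − 1 = 3 and tw(G) ≤ 3. On the other hand G contains the 4-clique {0, 1, 2, 3}. A clique must lie in a single bag of any decomposition, so no decomposition can have width below 3. Hence tw(G) = 3 exactly.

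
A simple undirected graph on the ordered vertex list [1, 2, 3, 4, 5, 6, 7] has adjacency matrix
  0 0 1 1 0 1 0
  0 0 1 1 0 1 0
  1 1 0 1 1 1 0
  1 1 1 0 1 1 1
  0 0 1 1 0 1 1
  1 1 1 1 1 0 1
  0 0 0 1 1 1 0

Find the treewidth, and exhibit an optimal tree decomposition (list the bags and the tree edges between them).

The largest bag has 4 vertices, giving width 3; this decomposition certifies tw(G) ≤ 3. On the other hand G contains the 4-clique {1, 3, 4, 6}. A clique must lie in a single bag of any decomposition, so no decomposition can have width below 3. Combining the bounds, tw(G) = 3.

Treewidth 3.
One such decomposition:
Bags: B1 = {3, 4, 5, 6}  B2 = {1, 3, 4, 6}  B3 = {2, 3, 4, 6}  B4 = {4, 5, 6, 7}
Tree: B1–B2, B2–B3, B1–B4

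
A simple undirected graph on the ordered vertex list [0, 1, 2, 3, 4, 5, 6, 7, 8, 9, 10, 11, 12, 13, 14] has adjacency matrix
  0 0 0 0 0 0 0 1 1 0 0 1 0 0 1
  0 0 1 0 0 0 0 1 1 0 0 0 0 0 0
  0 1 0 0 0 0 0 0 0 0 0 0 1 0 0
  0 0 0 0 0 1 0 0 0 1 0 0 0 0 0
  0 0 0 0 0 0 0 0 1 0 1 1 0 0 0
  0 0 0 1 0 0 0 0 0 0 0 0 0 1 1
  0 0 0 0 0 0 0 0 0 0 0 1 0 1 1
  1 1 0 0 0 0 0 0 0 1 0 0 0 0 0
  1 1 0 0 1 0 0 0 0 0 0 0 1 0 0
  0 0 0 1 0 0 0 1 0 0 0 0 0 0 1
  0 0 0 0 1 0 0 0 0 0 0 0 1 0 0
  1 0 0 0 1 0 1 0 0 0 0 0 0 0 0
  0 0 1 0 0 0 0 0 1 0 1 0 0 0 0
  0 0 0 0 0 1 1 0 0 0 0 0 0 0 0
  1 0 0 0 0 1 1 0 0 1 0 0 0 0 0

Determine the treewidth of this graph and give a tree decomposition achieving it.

Treewidth 3.
One optimal decomposition is:
Bags: B1 = {3, 5, 6, 13}  B2 = {3, 5, 6, 14}  B3 = {3, 6, 9, 14}  B4 = {6, 9, 11, 14}  B5 = {0, 9, 11, 14}  B6 = {0, 7, 9, 11}  B7 = {0, 4, 7, 11}  B8 = {0, 4, 7, 8}  B9 = {1, 4, 7, 8}  B10 = {1, 4, 8, 10}  B11 = {1, 8, 10, 12}  B12 = {1, 2, 10, 12}
Tree: B1–B2, B2–B3, B3–B4, B4–B5, B5–B6, B6–B7, B7–B8, B8–B9, B9–B10, B10–B11, B11–B12

Every bag has size at most 4, so the width is 4 − 1 = 3 and tw(G) ≤ 3. For the lower bound: the 4 vertex sets {3,5,13}, {6}, {14}, {0,7,9,11} are disjoint, each induces a connected subgraph, and every pair is joined by at least one edge of G. Contracting each set to a single vertex therefore yields K_{4} as a minor, and since treewidth is minor-monotone, tw(G) ≥ tw(K_{4}) = 3. The upper and lower bounds meet at 3, so that is the treewidth.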